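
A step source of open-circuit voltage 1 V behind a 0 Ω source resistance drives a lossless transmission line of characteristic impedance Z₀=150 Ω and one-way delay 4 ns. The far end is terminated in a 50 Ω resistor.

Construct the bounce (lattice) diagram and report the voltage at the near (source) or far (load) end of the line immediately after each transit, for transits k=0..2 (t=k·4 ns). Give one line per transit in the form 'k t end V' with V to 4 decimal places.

0 0 source 1.0000
1 4 load 0.5000
2 8 source 1.0000

Γ_L=-0.500000, Γ_S=-1.000000; launch V₁=1·150/150=1.000000
k=0 src: V=1.0000
k=1 load: inc=1.000000, refl=1.000000·-0.500000=-0.5000; V=0.000000+1.000000+-0.500000=0.5000
k=2 src: inc=-0.500000, refl=-0.500000·-1.000000=0.5000; V=1.000000+-0.500000+0.500000=1.0000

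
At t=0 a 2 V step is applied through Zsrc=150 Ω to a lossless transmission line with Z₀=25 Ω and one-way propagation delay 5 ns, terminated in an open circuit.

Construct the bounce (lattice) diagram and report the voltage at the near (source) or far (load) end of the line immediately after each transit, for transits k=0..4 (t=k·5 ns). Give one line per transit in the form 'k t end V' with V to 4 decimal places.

0 0 source 0.2857
1 5 load 0.5714
2 10 source 0.7755
3 15 load 0.9796
4 20 source 1.1254

Γ_L=1.000000, Γ_S=0.714286; launch V₁=2·25/175=0.285714
k=0 src: V=0.2857
k=1 load: inc=0.285714, refl=0.285714·1.000000=0.2857; V=0.000000+0.285714+0.285714=0.5714
k=2 src: inc=0.285714, refl=0.285714·0.714286=0.2041; V=0.285714+0.285714+0.204082=0.7755
k=3 load: inc=0.204082, refl=0.204082·1.000000=0.2041; V=0.571429+0.204082+0.204082=0.9796
k=4 src: inc=0.204082, refl=0.204082·0.714286=0.1458; V=0.775510+0.204082+0.145773=1.1254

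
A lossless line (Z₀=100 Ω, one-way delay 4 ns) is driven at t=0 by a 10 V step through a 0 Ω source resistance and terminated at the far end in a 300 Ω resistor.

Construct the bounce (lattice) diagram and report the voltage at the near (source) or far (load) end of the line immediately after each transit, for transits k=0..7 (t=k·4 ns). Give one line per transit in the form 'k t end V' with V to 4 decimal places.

0 0 source 10.0000
1 4 load 15.0000
2 8 source 10.0000
3 12 load 7.5000
4 16 source 10.0000
5 20 load 11.2500
6 24 source 10.0000
7 28 load 9.3750

Γ_L=0.500000, Γ_S=-1.000000; launch V₁=10·100/100=10.000000
k=0 src: V=10.0000
k=1 load: inc=10.000000, refl=10.000000·0.500000=5.0000; V=0.000000+10.000000+5.000000=15.0000
k=2 src: inc=5.000000, refl=5.000000·-1.000000=-5.0000; V=10.000000+5.000000+-5.000000=10.0000
k=3 load: inc=-5.000000, refl=-5.000000·0.500000=-2.5000; V=15.000000+-5.000000+-2.500000=7.5000
k=4 src: inc=-2.500000, refl=-2.500000·-1.000000=2.5000; V=10.000000+-2.500000+2.500000=10.0000
k=5 load: inc=2.500000, refl=2.500000·0.500000=1.2500; V=7.500000+2.500000+1.250000=11.2500
k=6 src: inc=1.250000, refl=1.250000·-1.000000=-1.2500; V=10.000000+1.250000+-1.250000=10.0000
k=7 load: inc=-1.250000, refl=-1.250000·0.500000=-0.6250; V=11.250000+-1.250000+-0.625000=9.3750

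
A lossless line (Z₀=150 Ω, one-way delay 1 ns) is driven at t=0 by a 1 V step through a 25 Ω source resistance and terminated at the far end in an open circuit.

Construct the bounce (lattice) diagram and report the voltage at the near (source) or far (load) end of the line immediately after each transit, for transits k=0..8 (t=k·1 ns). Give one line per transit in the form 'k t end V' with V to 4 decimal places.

Γ_L=1.000000, Γ_S=-0.714286; launch V₁=1·150/175=0.857143
k=0 src: V=0.8571
k=1 load: inc=0.857143, refl=0.857143·1.000000=0.8571; V=0.000000+0.857143+0.857143=1.7143
k=2 src: inc=0.857143, refl=0.857143·-0.714286=-0.6122; V=0.857143+0.857143+-0.612245=1.1020
k=3 load: inc=-0.612245, refl=-0.612245·1.000000=-0.6122; V=1.714286+-0.612245+-0.612245=0.4898
k=4 src: inc=-0.612245, refl=-0.612245·-0.714286=0.4373; V=1.102041+-0.612245+0.437318=0.9271
k=5 load: inc=0.437318, refl=0.437318·1.000000=0.4373; V=0.489796+0.437318+0.437318=1.3644
k=6 src: inc=0.437318, refl=0.437318·-0.714286=-0.3124; V=0.927114+0.437318+-0.312370=1.0521
k=7 load: inc=-0.312370, refl=-0.312370·1.000000=-0.3124; V=1.364431+-0.312370+-0.312370=0.7397
k=8 src: inc=-0.312370, refl=-0.312370·-0.714286=0.2231; V=1.052062+-0.312370+0.223121=0.9628

0 0 source 0.8571
1 1 load 1.7143
2 2 source 1.1020
3 3 load 0.4898
4 4 source 0.9271
5 5 load 1.3644
6 6 source 1.0521
7 7 load 0.7397
8 8 source 0.9628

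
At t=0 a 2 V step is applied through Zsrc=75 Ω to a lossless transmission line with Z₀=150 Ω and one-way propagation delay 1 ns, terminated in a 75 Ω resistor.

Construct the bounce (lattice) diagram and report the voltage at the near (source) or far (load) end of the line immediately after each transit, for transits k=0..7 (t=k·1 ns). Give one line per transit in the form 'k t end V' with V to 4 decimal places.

0 0 source 1.3333
1 1 load 0.8889
2 2 source 1.0370
3 3 load 0.9877
4 4 source 1.0041
5 5 load 0.9986
6 6 source 1.0005
7 7 load 0.9998

Γ_L=-0.333333, Γ_S=-0.333333; launch V₁=2·150/225=1.333333
k=0 src: V=1.3333
k=1 load: inc=1.333333, refl=1.333333·-0.333333=-0.4444; V=0.000000+1.333333+-0.444444=0.8889
k=2 src: inc=-0.444444, refl=-0.444444·-0.333333=0.1481; V=1.333333+-0.444444+0.148148=1.0370
k=3 load: inc=0.148148, refl=0.148148·-0.333333=-0.0494; V=0.888889+0.148148+-0.049383=0.9877
k=4 src: inc=-0.049383, refl=-0.049383·-0.333333=0.0165; V=1.037037+-0.049383+0.016461=1.0041
k=5 load: inc=0.016461, refl=0.016461·-0.333333=-0.0055; V=0.987654+0.016461+-0.005487=0.9986
k=6 src: inc=-0.005487, refl=-0.005487·-0.333333=0.0018; V=1.004115+-0.005487+0.001829=1.0005
k=7 load: inc=0.001829, refl=0.001829·-0.333333=-0.0006; V=0.998628+0.001829+-0.000610=0.9998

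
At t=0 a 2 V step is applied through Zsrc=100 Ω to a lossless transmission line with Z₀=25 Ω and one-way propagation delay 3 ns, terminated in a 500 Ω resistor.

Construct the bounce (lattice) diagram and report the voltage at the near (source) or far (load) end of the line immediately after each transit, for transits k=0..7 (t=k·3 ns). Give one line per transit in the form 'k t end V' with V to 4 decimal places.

Γ_L=0.904762, Γ_S=0.600000; launch V₁=2·25/125=0.400000
k=0 src: V=0.4000
k=1 load: inc=0.400000, refl=0.400000·0.904762=0.3619; V=0.000000+0.400000+0.361905=0.7619
k=2 src: inc=0.361905, refl=0.361905·0.600000=0.2171; V=0.400000+0.361905+0.217143=0.9790
k=3 load: inc=0.217143, refl=0.217143·0.904762=0.1965; V=0.761905+0.217143+0.196463=1.1755
k=4 src: inc=0.196463, refl=0.196463·0.600000=0.1179; V=0.979048+0.196463+0.117878=1.2934
k=5 load: inc=0.117878, refl=0.117878·0.904762=0.1067; V=1.175510+0.117878+0.106651=1.4000
k=6 src: inc=0.106651, refl=0.106651·0.600000=0.0640; V=1.293388+0.106651+0.063991=1.4640
k=7 load: inc=0.063991, refl=0.063991·0.904762=0.0579; V=1.400039+0.063991+0.057896=1.5219

0 0 source 0.4000
1 3 load 0.7619
2 6 source 0.9790
3 9 load 1.1755
4 12 source 1.2934
5 15 load 1.4000
6 18 source 1.4640
7 21 load 1.5219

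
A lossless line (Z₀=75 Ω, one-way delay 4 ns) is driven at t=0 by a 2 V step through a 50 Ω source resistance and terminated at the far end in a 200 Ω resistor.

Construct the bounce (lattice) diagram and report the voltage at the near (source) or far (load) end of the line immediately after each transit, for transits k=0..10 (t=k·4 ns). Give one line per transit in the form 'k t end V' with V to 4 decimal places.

Γ_L=0.454545, Γ_S=-0.200000; launch V₁=2·75/125=1.200000
k=0 src: V=1.2000
k=1 load: inc=1.200000, refl=1.200000·0.454545=0.5455; V=0.000000+1.200000+0.545455=1.7455
k=2 src: inc=0.545455, refl=0.545455·-0.200000=-0.1091; V=1.200000+0.545455+-0.109091=1.6364
k=3 load: inc=-0.109091, refl=-0.109091·0.454545=-0.0496; V=1.745455+-0.109091+-0.049587=1.5868
k=4 src: inc=-0.049587, refl=-0.049587·-0.200000=0.0099; V=1.636364+-0.049587+0.009917=1.5967
k=5 load: inc=0.009917, refl=0.009917·0.454545=0.0045; V=1.586777+0.009917+0.004508=1.6012
k=6 src: inc=0.004508, refl=0.004508·-0.200000=-0.0009; V=1.596694+0.004508+-0.000902=1.6003
k=7 load: inc=-0.000902, refl=-0.000902·0.454545=-0.0004; V=1.601202+-0.000902+-0.000410=1.5999
k=8 src: inc=-0.000410, refl=-0.000410·-0.200000=0.0001; V=1.600301+-0.000410+0.000082=1.6000
k=9 load: inc=0.000082, refl=0.000082·0.454545=0.0000; V=1.599891+0.000082+0.000037=1.6000
k=10 src: inc=0.000037, refl=0.000037·-0.200000=-0.0000; V=1.599973+0.000037+-0.000007=1.6000

0 0 source 1.2000
1 4 load 1.7455
2 8 source 1.6364
3 12 load 1.5868
4 16 source 1.5967
5 20 load 1.6012
6 24 source 1.6003
7 28 load 1.5999
8 32 source 1.6000
9 36 load 1.6000
10 40 source 1.6000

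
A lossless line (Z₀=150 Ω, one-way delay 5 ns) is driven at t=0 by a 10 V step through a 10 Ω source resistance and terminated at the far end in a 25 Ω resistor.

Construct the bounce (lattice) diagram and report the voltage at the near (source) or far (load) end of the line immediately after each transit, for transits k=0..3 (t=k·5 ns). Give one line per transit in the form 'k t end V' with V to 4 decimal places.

0 0 source 9.3750
1 5 load 2.6786
2 10 source 8.5379
3 15 load 4.3527

Γ_L=-0.714286, Γ_S=-0.875000; launch V₁=10·150/160=9.375000
k=0 src: V=9.3750
k=1 load: inc=9.375000, refl=9.375000·-0.714286=-6.6964; V=0.000000+9.375000+-6.696429=2.6786
k=2 src: inc=-6.696429, refl=-6.696429·-0.875000=5.8594; V=9.375000+-6.696429+5.859375=8.5379
k=3 load: inc=5.859375, refl=5.859375·-0.714286=-4.1853; V=2.678571+5.859375+-4.185268=4.3527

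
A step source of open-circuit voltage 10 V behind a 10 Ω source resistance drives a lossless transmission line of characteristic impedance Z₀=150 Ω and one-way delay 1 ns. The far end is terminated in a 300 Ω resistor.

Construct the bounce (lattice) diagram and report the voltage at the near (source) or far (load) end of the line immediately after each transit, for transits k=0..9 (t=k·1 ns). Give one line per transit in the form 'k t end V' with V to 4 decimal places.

0 0 source 9.3750
1 1 load 12.5000
2 2 source 9.7656
3 3 load 8.8542
4 4 source 9.6517
5 5 load 9.9175
6 6 source 9.6849
7 7 load 9.6074
8 8 source 9.6752
9 9 load 9.6978

Γ_L=0.333333, Γ_S=-0.875000; launch V₁=10·150/160=9.375000
k=0 src: V=9.3750
k=1 load: inc=9.375000, refl=9.375000·0.333333=3.1250; V=0.000000+9.375000+3.125000=12.5000
k=2 src: inc=3.125000, refl=3.125000·-0.875000=-2.7344; V=9.375000+3.125000+-2.734375=9.7656
k=3 load: inc=-2.734375, refl=-2.734375·0.333333=-0.9115; V=12.500000+-2.734375+-0.911458=8.8542
k=4 src: inc=-0.911458, refl=-0.911458·-0.875000=0.7975; V=9.765625+-0.911458+0.797526=9.6517
k=5 load: inc=0.797526, refl=0.797526·0.333333=0.2658; V=8.854167+0.797526+0.265842=9.9175
k=6 src: inc=0.265842, refl=0.265842·-0.875000=-0.2326; V=9.651693+0.265842+-0.232612=9.6849
k=7 load: inc=-0.232612, refl=-0.232612·0.333333=-0.0775; V=9.917535+-0.232612+-0.077537=9.6074
k=8 src: inc=-0.077537, refl=-0.077537·-0.875000=0.0678; V=9.684923+-0.077537+0.067845=9.6752
k=9 load: inc=0.067845, refl=0.067845·0.333333=0.0226; V=9.607386+0.067845+0.022615=9.6978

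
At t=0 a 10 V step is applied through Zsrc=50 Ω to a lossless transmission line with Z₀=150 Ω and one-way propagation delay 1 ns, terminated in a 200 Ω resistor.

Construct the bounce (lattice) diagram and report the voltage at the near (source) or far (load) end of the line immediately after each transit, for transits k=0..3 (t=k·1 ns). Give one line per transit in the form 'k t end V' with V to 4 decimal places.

0 0 source 7.5000
1 1 load 8.5714
2 2 source 8.0357
3 3 load 7.9592

Γ_L=0.142857, Γ_S=-0.500000; launch V₁=10·150/200=7.500000
k=0 src: V=7.5000
k=1 load: inc=7.500000, refl=7.500000·0.142857=1.0714; V=0.000000+7.500000+1.071429=8.5714
k=2 src: inc=1.071429, refl=1.071429·-0.500000=-0.5357; V=7.500000+1.071429+-0.535714=8.0357
k=3 load: inc=-0.535714, refl=-0.535714·0.142857=-0.0765; V=8.571429+-0.535714+-0.076531=7.9592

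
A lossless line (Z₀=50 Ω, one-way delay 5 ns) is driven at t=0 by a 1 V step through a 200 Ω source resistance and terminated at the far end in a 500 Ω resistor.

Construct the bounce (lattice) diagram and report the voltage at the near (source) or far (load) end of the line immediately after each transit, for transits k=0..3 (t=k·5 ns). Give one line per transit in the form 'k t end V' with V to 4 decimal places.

Γ_L=0.818182, Γ_S=0.600000; launch V₁=1·50/250=0.200000
k=0 src: V=0.2000
k=1 load: inc=0.200000, refl=0.200000·0.818182=0.1636; V=0.000000+0.200000+0.163636=0.3636
k=2 src: inc=0.163636, refl=0.163636·0.600000=0.0982; V=0.200000+0.163636+0.098182=0.4618
k=3 load: inc=0.098182, refl=0.098182·0.818182=0.0803; V=0.363636+0.098182+0.080331=0.5421

0 0 source 0.2000
1 5 load 0.3636
2 10 source 0.4618
3 15 load 0.5421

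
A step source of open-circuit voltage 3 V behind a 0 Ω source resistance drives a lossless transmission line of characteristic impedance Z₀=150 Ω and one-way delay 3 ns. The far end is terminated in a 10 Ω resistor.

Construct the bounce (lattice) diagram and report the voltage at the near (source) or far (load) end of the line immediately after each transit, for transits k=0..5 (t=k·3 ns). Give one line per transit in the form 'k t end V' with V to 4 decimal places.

0 0 source 3.0000
1 3 load 0.3750
2 6 source 3.0000
3 9 load 0.7031
4 12 source 3.0000
5 15 load 0.9902

Γ_L=-0.875000, Γ_S=-1.000000; launch V₁=3·150/150=3.000000
k=0 src: V=3.0000
k=1 load: inc=3.000000, refl=3.000000·-0.875000=-2.6250; V=0.000000+3.000000+-2.625000=0.3750
k=2 src: inc=-2.625000, refl=-2.625000·-1.000000=2.6250; V=3.000000+-2.625000+2.625000=3.0000
k=3 load: inc=2.625000, refl=2.625000·-0.875000=-2.2969; V=0.375000+2.625000+-2.296875=0.7031
k=4 src: inc=-2.296875, refl=-2.296875·-1.000000=2.2969; V=3.000000+-2.296875+2.296875=3.0000
k=5 load: inc=2.296875, refl=2.296875·-0.875000=-2.0098; V=0.703125+2.296875+-2.009766=0.9902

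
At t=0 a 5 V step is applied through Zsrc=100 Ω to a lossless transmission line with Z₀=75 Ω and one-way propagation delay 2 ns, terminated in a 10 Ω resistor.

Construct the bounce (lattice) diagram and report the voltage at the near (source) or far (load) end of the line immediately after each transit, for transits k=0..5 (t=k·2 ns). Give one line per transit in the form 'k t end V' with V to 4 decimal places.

0 0 source 2.1429
1 2 load 0.5042
2 4 source 0.2701
3 6 load 0.4491
4 8 source 0.4747
5 10 load 0.4551

Γ_L=-0.764706, Γ_S=0.142857; launch V₁=5·75/175=2.142857
k=0 src: V=2.1429
k=1 load: inc=2.142857, refl=2.142857·-0.764706=-1.6387; V=0.000000+2.142857+-1.638655=0.5042
k=2 src: inc=-1.638655, refl=-1.638655·0.142857=-0.2341; V=2.142857+-1.638655+-0.234094=0.2701
k=3 load: inc=-0.234094, refl=-0.234094·-0.764706=0.1790; V=0.504202+-0.234094+0.179013=0.4491
k=4 src: inc=0.179013, refl=0.179013·0.142857=0.0256; V=0.270108+0.179013+0.025573=0.4747
k=5 load: inc=0.025573, refl=0.025573·-0.764706=-0.0196; V=0.449121+0.025573+-0.019556=0.4551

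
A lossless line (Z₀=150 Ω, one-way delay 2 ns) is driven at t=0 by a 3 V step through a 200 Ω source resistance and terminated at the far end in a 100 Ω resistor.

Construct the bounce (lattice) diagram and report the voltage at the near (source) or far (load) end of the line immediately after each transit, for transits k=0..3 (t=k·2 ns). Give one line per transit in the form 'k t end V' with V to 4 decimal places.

0 0 source 1.2857
1 2 load 1.0286
2 4 source 0.9918
3 6 load 0.9992

Γ_L=-0.200000, Γ_S=0.142857; launch V₁=3·150/350=1.285714
k=0 src: V=1.2857
k=1 load: inc=1.285714, refl=1.285714·-0.200000=-0.2571; V=0.000000+1.285714+-0.257143=1.0286
k=2 src: inc=-0.257143, refl=-0.257143·0.142857=-0.0367; V=1.285714+-0.257143+-0.036735=0.9918
k=3 load: inc=-0.036735, refl=-0.036735·-0.200000=0.0073; V=1.028571+-0.036735+0.007347=0.9992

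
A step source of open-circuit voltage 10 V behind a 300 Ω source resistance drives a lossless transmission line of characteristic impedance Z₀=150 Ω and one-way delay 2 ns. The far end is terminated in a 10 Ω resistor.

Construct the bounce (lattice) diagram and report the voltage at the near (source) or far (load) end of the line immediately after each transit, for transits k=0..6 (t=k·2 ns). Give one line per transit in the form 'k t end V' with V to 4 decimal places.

0 0 source 3.3333
1 2 load 0.4167
2 4 source -0.5556
3 6 load 0.2951
4 8 source 0.5787
5 10 load 0.3306
6 12 source 0.2479

Γ_L=-0.875000, Γ_S=0.333333; launch V₁=10·150/450=3.333333
k=0 src: V=3.3333
k=1 load: inc=3.333333, refl=3.333333·-0.875000=-2.9167; V=0.000000+3.333333+-2.916667=0.4167
k=2 src: inc=-2.916667, refl=-2.916667·0.333333=-0.9722; V=3.333333+-2.916667+-0.972222=-0.5556
k=3 load: inc=-0.972222, refl=-0.972222·-0.875000=0.8507; V=0.416667+-0.972222+0.850694=0.2951
k=4 src: inc=0.850694, refl=0.850694·0.333333=0.2836; V=-0.555556+0.850694+0.283565=0.5787
k=5 load: inc=0.283565, refl=0.283565·-0.875000=-0.2481; V=0.295139+0.283565+-0.248119=0.3306
k=6 src: inc=-0.248119, refl=-0.248119·0.333333=-0.0827; V=0.578704+-0.248119+-0.082706=0.2479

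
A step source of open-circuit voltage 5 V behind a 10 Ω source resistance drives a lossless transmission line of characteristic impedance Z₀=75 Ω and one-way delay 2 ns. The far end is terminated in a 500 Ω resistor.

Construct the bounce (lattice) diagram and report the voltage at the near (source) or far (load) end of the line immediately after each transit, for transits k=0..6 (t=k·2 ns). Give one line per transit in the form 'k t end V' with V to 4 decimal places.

0 0 source 4.4118
1 2 load 7.6726
2 4 source 5.1790
3 6 load 3.3359
4 8 source 4.7454
5 10 load 5.7871
6 12 source 4.9905

Γ_L=0.739130, Γ_S=-0.764706; launch V₁=5·75/85=4.411765
k=0 src: V=4.4118
k=1 load: inc=4.411765, refl=4.411765·0.739130=3.2609; V=0.000000+4.411765+3.260870=7.6726
k=2 src: inc=3.260870, refl=3.260870·-0.764706=-2.4936; V=4.411765+3.260870+-2.493606=5.1790
k=3 load: inc=-2.493606, refl=-2.493606·0.739130=-1.8431; V=7.672634+-2.493606+-1.843100=3.3359
k=4 src: inc=-1.843100, refl=-1.843100·-0.764706=1.4094; V=5.179028+-1.843100+1.409430=4.7454
k=5 load: inc=1.409430, refl=1.409430·0.739130=1.0418; V=3.335928+1.409430+1.041752=5.7871
k=6 src: inc=1.041752, refl=1.041752·-0.764706=-0.7966; V=4.745358+1.041752+-0.796634=4.9905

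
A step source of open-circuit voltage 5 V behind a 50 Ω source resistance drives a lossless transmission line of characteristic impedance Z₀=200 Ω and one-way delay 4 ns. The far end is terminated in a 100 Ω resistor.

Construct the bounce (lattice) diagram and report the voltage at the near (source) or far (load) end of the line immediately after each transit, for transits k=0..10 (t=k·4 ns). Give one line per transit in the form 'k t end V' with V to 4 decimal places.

0 0 source 4.0000
1 4 load 2.6667
2 8 source 3.4667
3 12 load 3.2000
4 16 source 3.3600
5 20 load 3.3067
6 24 source 3.3387
7 28 load 3.3280
8 32 source 3.3344
9 36 load 3.3323
10 40 source 3.3335

Γ_L=-0.333333, Γ_S=-0.600000; launch V₁=5·200/250=4.000000
k=0 src: V=4.0000
k=1 load: inc=4.000000, refl=4.000000·-0.333333=-1.3333; V=0.000000+4.000000+-1.333333=2.6667
k=2 src: inc=-1.333333, refl=-1.333333·-0.600000=0.8000; V=4.000000+-1.333333+0.800000=3.4667
k=3 load: inc=0.800000, refl=0.800000·-0.333333=-0.2667; V=2.666667+0.800000+-0.266667=3.2000
k=4 src: inc=-0.266667, refl=-0.266667·-0.600000=0.1600; V=3.466667+-0.266667+0.160000=3.3600
k=5 load: inc=0.160000, refl=0.160000·-0.333333=-0.0533; V=3.200000+0.160000+-0.053333=3.3067
k=6 src: inc=-0.053333, refl=-0.053333·-0.600000=0.0320; V=3.360000+-0.053333+0.032000=3.3387
k=7 load: inc=0.032000, refl=0.032000·-0.333333=-0.0107; V=3.306667+0.032000+-0.010667=3.3280
k=8 src: inc=-0.010667, refl=-0.010667·-0.600000=0.0064; V=3.338667+-0.010667+0.006400=3.3344
k=9 load: inc=0.006400, refl=0.006400·-0.333333=-0.0021; V=3.328000+0.006400+-0.002133=3.3323
k=10 src: inc=-0.002133, refl=-0.002133·-0.600000=0.0013; V=3.334400+-0.002133+0.001280=3.3335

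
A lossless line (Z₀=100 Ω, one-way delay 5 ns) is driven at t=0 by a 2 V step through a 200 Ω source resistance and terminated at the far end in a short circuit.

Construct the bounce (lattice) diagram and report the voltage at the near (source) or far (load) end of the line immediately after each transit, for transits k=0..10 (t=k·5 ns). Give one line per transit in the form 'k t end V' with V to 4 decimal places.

Γ_L=-1.000000, Γ_S=0.333333; launch V₁=2·100/300=0.666667
k=0 src: V=0.6667
k=1 load: inc=0.666667, refl=0.666667·-1.000000=-0.6667; V=0.000000+0.666667+-0.666667=0.0000
k=2 src: inc=-0.666667, refl=-0.666667·0.333333=-0.2222; V=0.666667+-0.666667+-0.222222=-0.2222
k=3 load: inc=-0.222222, refl=-0.222222·-1.000000=0.2222; V=0.000000+-0.222222+0.222222=0.0000
k=4 src: inc=0.222222, refl=0.222222·0.333333=0.0741; V=-0.222222+0.222222+0.074074=0.0741
k=5 load: inc=0.074074, refl=0.074074·-1.000000=-0.0741; V=0.000000+0.074074+-0.074074=0.0000
k=6 src: inc=-0.074074, refl=-0.074074·0.333333=-0.0247; V=0.074074+-0.074074+-0.024691=-0.0247
k=7 load: inc=-0.024691, refl=-0.024691·-1.000000=0.0247; V=0.000000+-0.024691+0.024691=0.0000
k=8 src: inc=0.024691, refl=0.024691·0.333333=0.0082; V=-0.024691+0.024691+0.008230=0.0082
k=9 load: inc=0.008230, refl=0.008230·-1.000000=-0.0082; V=0.000000+0.008230+-0.008230=0.0000
k=10 src: inc=-0.008230, refl=-0.008230·0.333333=-0.0027; V=0.008230+-0.008230+-0.002743=-0.0027

0 0 source 0.6667
1 5 load 0.0000
2 10 source -0.2222
3 15 load 0.0000
4 20 source 0.0741
5 25 load 0.0000
6 30 source -0.0247
7 35 load 0.0000
8 40 source 0.0082
9 45 load 0.0000
10 50 source -0.0027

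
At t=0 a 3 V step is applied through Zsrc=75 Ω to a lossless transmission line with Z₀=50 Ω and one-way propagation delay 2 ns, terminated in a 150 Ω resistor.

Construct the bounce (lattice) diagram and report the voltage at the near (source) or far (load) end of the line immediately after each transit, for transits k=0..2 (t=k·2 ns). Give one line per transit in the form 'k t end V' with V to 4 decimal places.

Γ_L=0.500000, Γ_S=0.200000; launch V₁=3·50/125=1.200000
k=0 src: V=1.2000
k=1 load: inc=1.200000, refl=1.200000·0.500000=0.6000; V=0.000000+1.200000+0.600000=1.8000
k=2 src: inc=0.600000, refl=0.600000·0.200000=0.1200; V=1.200000+0.600000+0.120000=1.9200

0 0 source 1.2000
1 2 load 1.8000
2 4 source 1.9200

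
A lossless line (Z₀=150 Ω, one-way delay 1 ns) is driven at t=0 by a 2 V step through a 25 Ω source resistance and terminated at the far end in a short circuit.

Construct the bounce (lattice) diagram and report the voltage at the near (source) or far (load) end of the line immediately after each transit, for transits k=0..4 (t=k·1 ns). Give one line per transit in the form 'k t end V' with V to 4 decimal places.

0 0 source 1.7143
1 1 load 0.0000
2 2 source 1.2245
3 3 load 0.0000
4 4 source 0.8746

Γ_L=-1.000000, Γ_S=-0.714286; launch V₁=2·150/175=1.714286
k=0 src: V=1.7143
k=1 load: inc=1.714286, refl=1.714286·-1.000000=-1.7143; V=0.000000+1.714286+-1.714286=0.0000
k=2 src: inc=-1.714286, refl=-1.714286·-0.714286=1.2245; V=1.714286+-1.714286+1.224490=1.2245
k=3 load: inc=1.224490, refl=1.224490·-1.000000=-1.2245; V=0.000000+1.224490+-1.224490=0.0000
k=4 src: inc=-1.224490, refl=-1.224490·-0.714286=0.8746; V=1.224490+-1.224490+0.874636=0.8746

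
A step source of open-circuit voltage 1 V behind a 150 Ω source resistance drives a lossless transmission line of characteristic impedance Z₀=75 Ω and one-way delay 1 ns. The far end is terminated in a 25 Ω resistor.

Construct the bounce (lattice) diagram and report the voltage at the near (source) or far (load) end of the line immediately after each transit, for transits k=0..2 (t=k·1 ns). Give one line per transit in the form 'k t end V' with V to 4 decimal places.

Γ_L=-0.500000, Γ_S=0.333333; launch V₁=1·75/225=0.333333
k=0 src: V=0.3333
k=1 load: inc=0.333333, refl=0.333333·-0.500000=-0.1667; V=0.000000+0.333333+-0.166667=0.1667
k=2 src: inc=-0.166667, refl=-0.166667·0.333333=-0.0556; V=0.333333+-0.166667+-0.055556=0.1111

0 0 source 0.3333
1 1 load 0.1667
2 2 source 0.1111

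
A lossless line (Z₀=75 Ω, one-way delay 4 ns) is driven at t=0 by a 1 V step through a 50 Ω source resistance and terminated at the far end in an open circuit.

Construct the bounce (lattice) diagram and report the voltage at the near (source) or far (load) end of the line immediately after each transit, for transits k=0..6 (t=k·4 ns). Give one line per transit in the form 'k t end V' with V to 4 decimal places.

0 0 source 0.6000
1 4 load 1.2000
2 8 source 1.0800
3 12 load 0.9600
4 16 source 0.9840
5 20 load 1.0080
6 24 source 1.0032

Γ_L=1.000000, Γ_S=-0.200000; launch V₁=1·75/125=0.600000
k=0 src: V=0.6000
k=1 load: inc=0.600000, refl=0.600000·1.000000=0.6000; V=0.000000+0.600000+0.600000=1.2000
k=2 src: inc=0.600000, refl=0.600000·-0.200000=-0.1200; V=0.600000+0.600000+-0.120000=1.0800
k=3 load: inc=-0.120000, refl=-0.120000·1.000000=-0.1200; V=1.200000+-0.120000+-0.120000=0.9600
k=4 src: inc=-0.120000, refl=-0.120000·-0.200000=0.0240; V=1.080000+-0.120000+0.024000=0.9840
k=5 load: inc=0.024000, refl=0.024000·1.000000=0.0240; V=0.960000+0.024000+0.024000=1.0080
k=6 src: inc=0.024000, refl=0.024000·-0.200000=-0.0048; V=0.984000+0.024000+-0.004800=1.0032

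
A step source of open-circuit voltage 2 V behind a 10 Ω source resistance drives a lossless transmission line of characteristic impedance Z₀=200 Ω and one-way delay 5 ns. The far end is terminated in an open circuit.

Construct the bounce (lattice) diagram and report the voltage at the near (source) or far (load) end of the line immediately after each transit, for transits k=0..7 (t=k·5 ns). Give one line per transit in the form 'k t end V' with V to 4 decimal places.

0 0 source 1.9048
1 5 load 3.8095
2 10 source 2.0862
3 15 load 0.3628
4 20 source 1.9220
5 25 load 3.4813
6 30 source 2.0705
7 35 load 0.6598

Γ_L=1.000000, Γ_S=-0.904762; launch V₁=2·200/210=1.904762
k=0 src: V=1.9048
k=1 load: inc=1.904762, refl=1.904762·1.000000=1.9048; V=0.000000+1.904762+1.904762=3.8095
k=2 src: inc=1.904762, refl=1.904762·-0.904762=-1.7234; V=1.904762+1.904762+-1.723356=2.0862
k=3 load: inc=-1.723356, refl=-1.723356·1.000000=-1.7234; V=3.809524+-1.723356+-1.723356=0.3628
k=4 src: inc=-1.723356, refl=-1.723356·-0.904762=1.5592; V=2.086168+-1.723356+1.559227=1.9220
k=5 load: inc=1.559227, refl=1.559227·1.000000=1.5592; V=0.362812+1.559227+1.559227=3.4813
k=6 src: inc=1.559227, refl=1.559227·-0.904762=-1.4107; V=1.922039+1.559227+-1.410729=2.0705
k=7 load: inc=-1.410729, refl=-1.410729·1.000000=-1.4107; V=3.481266+-1.410729+-1.410729=0.6598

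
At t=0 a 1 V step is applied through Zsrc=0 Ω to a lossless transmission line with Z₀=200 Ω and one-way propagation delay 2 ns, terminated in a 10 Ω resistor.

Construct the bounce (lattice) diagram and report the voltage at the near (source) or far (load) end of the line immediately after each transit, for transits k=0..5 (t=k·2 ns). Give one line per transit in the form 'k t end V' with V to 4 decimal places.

0 0 source 1.0000
1 2 load 0.0952
2 4 source 1.0000
3 6 load 0.1814
4 8 source 1.0000
5 10 load 0.2594

Γ_L=-0.904762, Γ_S=-1.000000; launch V₁=1·200/200=1.000000
k=0 src: V=1.0000
k=1 load: inc=1.000000, refl=1.000000·-0.904762=-0.9048; V=0.000000+1.000000+-0.904762=0.0952
k=2 src: inc=-0.904762, refl=-0.904762·-1.000000=0.9048; V=1.000000+-0.904762+0.904762=1.0000
k=3 load: inc=0.904762, refl=0.904762·-0.904762=-0.8186; V=0.095238+0.904762+-0.818594=0.1814
k=4 src: inc=-0.818594, refl=-0.818594·-1.000000=0.8186; V=1.000000+-0.818594+0.818594=1.0000
k=5 load: inc=0.818594, refl=0.818594·-0.904762=-0.7406; V=0.181406+0.818594+-0.740633=0.2594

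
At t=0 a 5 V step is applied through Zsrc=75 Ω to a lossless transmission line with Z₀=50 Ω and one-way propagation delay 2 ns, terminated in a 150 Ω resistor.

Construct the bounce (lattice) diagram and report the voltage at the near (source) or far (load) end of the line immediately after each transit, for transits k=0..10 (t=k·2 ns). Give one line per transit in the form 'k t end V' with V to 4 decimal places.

Γ_L=0.500000, Γ_S=0.200000; launch V₁=5·50/125=2.000000
k=0 src: V=2.0000
k=1 load: inc=2.000000, refl=2.000000·0.500000=1.0000; V=0.000000+2.000000+1.000000=3.0000
k=2 src: inc=1.000000, refl=1.000000·0.200000=0.2000; V=2.000000+1.000000+0.200000=3.2000
k=3 load: inc=0.200000, refl=0.200000·0.500000=0.1000; V=3.000000+0.200000+0.100000=3.3000
k=4 src: inc=0.100000, refl=0.100000·0.200000=0.0200; V=3.200000+0.100000+0.020000=3.3200
k=5 load: inc=0.020000, refl=0.020000·0.500000=0.0100; V=3.300000+0.020000+0.010000=3.3300
k=6 src: inc=0.010000, refl=0.010000·0.200000=0.0020; V=3.320000+0.010000+0.002000=3.3320
k=7 load: inc=0.002000, refl=0.002000·0.500000=0.0010; V=3.330000+0.002000+0.001000=3.3330
k=8 src: inc=0.001000, refl=0.001000·0.200000=0.0002; V=3.332000+0.001000+0.000200=3.3332
k=9 load: inc=0.000200, refl=0.000200·0.500000=0.0001; V=3.333000+0.000200+0.000100=3.3333
k=10 src: inc=0.000100, refl=0.000100·0.200000=0.0000; V=3.333200+0.000100+0.000020=3.3333

0 0 source 2.0000
1 2 load 3.0000
2 4 source 3.2000
3 6 load 3.3000
4 8 source 3.3200
5 10 load 3.3300
6 12 source 3.3320
7 14 load 3.3330
8 16 source 3.3332
9 18 load 3.3333
10 20 source 3.3333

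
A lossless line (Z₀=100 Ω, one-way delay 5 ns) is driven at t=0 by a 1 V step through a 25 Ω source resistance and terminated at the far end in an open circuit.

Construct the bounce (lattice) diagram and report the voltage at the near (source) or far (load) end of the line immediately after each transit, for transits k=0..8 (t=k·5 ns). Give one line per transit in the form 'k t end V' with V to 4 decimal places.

0 0 source 0.8000
1 5 load 1.6000
2 10 source 1.1200
3 15 load 0.6400
4 20 source 0.9280
5 25 load 1.2160
6 30 source 1.0432
7 35 load 0.8704
8 40 source 0.9741

Γ_L=1.000000, Γ_S=-0.600000; launch V₁=1·100/125=0.800000
k=0 src: V=0.8000
k=1 load: inc=0.800000, refl=0.800000·1.000000=0.8000; V=0.000000+0.800000+0.800000=1.6000
k=2 src: inc=0.800000, refl=0.800000·-0.600000=-0.4800; V=0.800000+0.800000+-0.480000=1.1200
k=3 load: inc=-0.480000, refl=-0.480000·1.000000=-0.4800; V=1.600000+-0.480000+-0.480000=0.6400
k=4 src: inc=-0.480000, refl=-0.480000·-0.600000=0.2880; V=1.120000+-0.480000+0.288000=0.9280
k=5 load: inc=0.288000, refl=0.288000·1.000000=0.2880; V=0.640000+0.288000+0.288000=1.2160
k=6 src: inc=0.288000, refl=0.288000·-0.600000=-0.1728; V=0.928000+0.288000+-0.172800=1.0432
k=7 load: inc=-0.172800, refl=-0.172800·1.000000=-0.1728; V=1.216000+-0.172800+-0.172800=0.8704
k=8 src: inc=-0.172800, refl=-0.172800·-0.600000=0.1037; V=1.043200+-0.172800+0.103680=0.9741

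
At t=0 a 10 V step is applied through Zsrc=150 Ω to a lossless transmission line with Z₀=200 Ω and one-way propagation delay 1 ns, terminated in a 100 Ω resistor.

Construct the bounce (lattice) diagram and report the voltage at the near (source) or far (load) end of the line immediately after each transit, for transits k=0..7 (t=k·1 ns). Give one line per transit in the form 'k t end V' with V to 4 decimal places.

Γ_L=-0.333333, Γ_S=-0.142857; launch V₁=10·200/350=5.714286
k=0 src: V=5.7143
k=1 load: inc=5.714286, refl=5.714286·-0.333333=-1.9048; V=0.000000+5.714286+-1.904762=3.8095
k=2 src: inc=-1.904762, refl=-1.904762·-0.142857=0.2721; V=5.714286+-1.904762+0.272109=4.0816
k=3 load: inc=0.272109, refl=0.272109·-0.333333=-0.0907; V=3.809524+0.272109+-0.090703=3.9909
k=4 src: inc=-0.090703, refl=-0.090703·-0.142857=0.0130; V=4.081633+-0.090703+0.012958=4.0039
k=5 load: inc=0.012958, refl=0.012958·-0.333333=-0.0043; V=3.990930+0.012958+-0.004319=3.9996
k=6 src: inc=-0.004319, refl=-0.004319·-0.142857=0.0006; V=4.003887+-0.004319+0.000617=4.0002
k=7 load: inc=0.000617, refl=0.000617·-0.333333=-0.0002; V=3.999568+0.000617+-0.000206=4.0000

0 0 source 5.7143
1 1 load 3.8095
2 2 source 4.0816
3 3 load 3.9909
4 4 source 4.0039
5 5 load 3.9996
6 6 source 4.0002
7 7 load 4.0000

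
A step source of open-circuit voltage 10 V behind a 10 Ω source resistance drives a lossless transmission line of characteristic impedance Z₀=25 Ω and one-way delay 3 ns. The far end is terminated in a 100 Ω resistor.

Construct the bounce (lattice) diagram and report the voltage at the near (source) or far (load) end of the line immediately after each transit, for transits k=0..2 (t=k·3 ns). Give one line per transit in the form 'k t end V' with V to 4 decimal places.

Γ_L=0.600000, Γ_S=-0.428571; launch V₁=10·25/35=7.142857
k=0 src: V=7.1429
k=1 load: inc=7.142857, refl=7.142857·0.600000=4.2857; V=0.000000+7.142857+4.285714=11.4286
k=2 src: inc=4.285714, refl=4.285714·-0.428571=-1.8367; V=7.142857+4.285714+-1.836735=9.5918

0 0 source 7.1429
1 3 load 11.4286
2 6 source 9.5918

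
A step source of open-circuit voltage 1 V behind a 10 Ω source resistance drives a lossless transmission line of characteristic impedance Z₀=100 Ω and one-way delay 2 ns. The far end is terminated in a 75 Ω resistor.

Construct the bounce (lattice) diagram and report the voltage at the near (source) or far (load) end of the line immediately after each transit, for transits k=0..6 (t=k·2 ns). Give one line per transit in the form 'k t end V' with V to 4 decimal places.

0 0 source 0.9091
1 2 load 0.7792
2 4 source 0.8855
3 6 load 0.8703
4 8 source 0.8827
5 10 load 0.8809
6 12 source 0.8824

Γ_L=-0.142857, Γ_S=-0.818182; launch V₁=1·100/110=0.909091
k=0 src: V=0.9091
k=1 load: inc=0.909091, refl=0.909091·-0.142857=-0.1299; V=0.000000+0.909091+-0.129870=0.7792
k=2 src: inc=-0.129870, refl=-0.129870·-0.818182=0.1063; V=0.909091+-0.129870+0.106257=0.8855
k=3 load: inc=0.106257, refl=0.106257·-0.142857=-0.0152; V=0.779221+0.106257+-0.015180=0.8703
k=4 src: inc=-0.015180, refl=-0.015180·-0.818182=0.0124; V=0.885478+-0.015180+0.012420=0.8827
k=5 load: inc=0.012420, refl=0.012420·-0.142857=-0.0018; V=0.870299+0.012420+-0.001774=0.8809
k=6 src: inc=-0.001774, refl=-0.001774·-0.818182=0.0015; V=0.882718+-0.001774+0.001452=0.8824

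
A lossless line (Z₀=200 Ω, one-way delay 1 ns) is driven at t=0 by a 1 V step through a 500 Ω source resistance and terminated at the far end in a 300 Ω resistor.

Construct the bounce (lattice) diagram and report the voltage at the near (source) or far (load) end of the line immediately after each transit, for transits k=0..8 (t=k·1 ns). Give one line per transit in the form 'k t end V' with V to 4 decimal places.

Γ_L=0.200000, Γ_S=0.428571; launch V₁=1·200/700=0.285714
k=0 src: V=0.2857
k=1 load: inc=0.285714, refl=0.285714·0.200000=0.0571; V=0.000000+0.285714+0.057143=0.3429
k=2 src: inc=0.057143, refl=0.057143·0.428571=0.0245; V=0.285714+0.057143+0.024490=0.3673
k=3 load: inc=0.024490, refl=0.024490·0.200000=0.0049; V=0.342857+0.024490+0.004898=0.3722
k=4 src: inc=0.004898, refl=0.004898·0.428571=0.0021; V=0.367347+0.004898+0.002099=0.3743
k=5 load: inc=0.002099, refl=0.002099·0.200000=0.0004; V=0.372245+0.002099+0.000420=0.3748
k=6 src: inc=0.000420, refl=0.000420·0.428571=0.0002; V=0.374344+0.000420+0.000180=0.3749
k=7 load: inc=0.000180, refl=0.000180·0.200000=0.0000; V=0.374764+0.000180+0.000036=0.3750
k=8 src: inc=0.000036, refl=0.000036·0.428571=0.0000; V=0.374944+0.000036+0.000015=0.3750

0 0 source 0.2857
1 1 load 0.3429
2 2 source 0.3673
3 3 load 0.3722
4 4 source 0.3743
5 5 load 0.3748
6 6 source 0.3749
7 7 load 0.3750
8 8 source 0.3750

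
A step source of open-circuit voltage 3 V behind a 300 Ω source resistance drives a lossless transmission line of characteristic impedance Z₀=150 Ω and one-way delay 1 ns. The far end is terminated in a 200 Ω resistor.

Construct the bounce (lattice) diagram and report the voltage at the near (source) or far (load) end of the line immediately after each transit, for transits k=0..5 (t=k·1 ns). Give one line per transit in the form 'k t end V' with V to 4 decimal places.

0 0 source 1.0000
1 1 load 1.1429
2 2 source 1.1905
3 3 load 1.1973
4 4 source 1.1995
5 5 load 1.1999

Γ_L=0.142857, Γ_S=0.333333; launch V₁=3·150/450=1.000000
k=0 src: V=1.0000
k=1 load: inc=1.000000, refl=1.000000·0.142857=0.1429; V=0.000000+1.000000+0.142857=1.1429
k=2 src: inc=0.142857, refl=0.142857·0.333333=0.0476; V=1.000000+0.142857+0.047619=1.1905
k=3 load: inc=0.047619, refl=0.047619·0.142857=0.0068; V=1.142857+0.047619+0.006803=1.1973
k=4 src: inc=0.006803, refl=0.006803·0.333333=0.0023; V=1.190476+0.006803+0.002268=1.1995
k=5 load: inc=0.002268, refl=0.002268·0.142857=0.0003; V=1.197279+0.002268+0.000324=1.1999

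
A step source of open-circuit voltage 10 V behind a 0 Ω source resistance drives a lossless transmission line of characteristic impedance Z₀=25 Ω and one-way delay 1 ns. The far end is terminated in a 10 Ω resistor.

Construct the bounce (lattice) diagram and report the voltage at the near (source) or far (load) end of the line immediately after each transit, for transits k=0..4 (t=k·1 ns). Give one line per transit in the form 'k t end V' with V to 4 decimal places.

Γ_L=-0.428571, Γ_S=-1.000000; launch V₁=10·25/25=10.000000
k=0 src: V=10.0000
k=1 load: inc=10.000000, refl=10.000000·-0.428571=-4.2857; V=0.000000+10.000000+-4.285714=5.7143
k=2 src: inc=-4.285714, refl=-4.285714·-1.000000=4.2857; V=10.000000+-4.285714+4.285714=10.0000
k=3 load: inc=4.285714, refl=4.285714·-0.428571=-1.8367; V=5.714286+4.285714+-1.836735=8.1633
k=4 src: inc=-1.836735, refl=-1.836735·-1.000000=1.8367; V=10.000000+-1.836735+1.836735=10.0000

0 0 source 10.0000
1 1 load 5.7143
2 2 source 10.0000
3 3 load 8.1633
4 4 source 10.0000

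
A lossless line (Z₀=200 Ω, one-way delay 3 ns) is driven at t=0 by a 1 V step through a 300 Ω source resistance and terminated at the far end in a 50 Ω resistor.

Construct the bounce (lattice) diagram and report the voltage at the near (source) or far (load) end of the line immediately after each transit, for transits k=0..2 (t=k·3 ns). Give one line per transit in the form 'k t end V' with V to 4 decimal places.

Γ_L=-0.600000, Γ_S=0.200000; launch V₁=1·200/500=0.400000
k=0 src: V=0.4000
k=1 load: inc=0.400000, refl=0.400000·-0.600000=-0.2400; V=0.000000+0.400000+-0.240000=0.1600
k=2 src: inc=-0.240000, refl=-0.240000·0.200000=-0.0480; V=0.400000+-0.240000+-0.048000=0.1120

0 0 source 0.4000
1 3 load 0.1600
2 6 source 0.1120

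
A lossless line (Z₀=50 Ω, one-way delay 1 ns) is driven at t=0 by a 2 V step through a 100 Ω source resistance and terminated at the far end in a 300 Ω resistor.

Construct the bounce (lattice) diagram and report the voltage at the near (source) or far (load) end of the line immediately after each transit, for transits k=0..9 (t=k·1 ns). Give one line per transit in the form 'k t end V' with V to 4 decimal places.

0 0 source 0.6667
1 1 load 1.1429
2 2 source 1.3016
3 3 load 1.4150
4 4 source 1.4528
5 5 load 1.4798
6 6 source 1.4888
7 7 load 1.4952
8 8 source 1.4973
9 9 load 1.4989

Γ_L=0.714286, Γ_S=0.333333; launch V₁=2·50/150=0.666667
k=0 src: V=0.6667
k=1 load: inc=0.666667, refl=0.666667·0.714286=0.4762; V=0.000000+0.666667+0.476190=1.1429
k=2 src: inc=0.476190, refl=0.476190·0.333333=0.1587; V=0.666667+0.476190+0.158730=1.3016
k=3 load: inc=0.158730, refl=0.158730·0.714286=0.1134; V=1.142857+0.158730+0.113379=1.4150
k=4 src: inc=0.113379, refl=0.113379·0.333333=0.0378; V=1.301587+0.113379+0.037793=1.4528
k=5 load: inc=0.037793, refl=0.037793·0.714286=0.0270; V=1.414966+0.037793+0.026995=1.4798
k=6 src: inc=0.026995, refl=0.026995·0.333333=0.0090; V=1.452759+0.026995+0.008998=1.4888
k=7 load: inc=0.008998, refl=0.008998·0.714286=0.0064; V=1.479754+0.008998+0.006427=1.4952
k=8 src: inc=0.006427, refl=0.006427·0.333333=0.0021; V=1.488752+0.006427+0.002142=1.4973
k=9 load: inc=0.002142, refl=0.002142·0.714286=0.0015; V=1.495179+0.002142+0.001530=1.4989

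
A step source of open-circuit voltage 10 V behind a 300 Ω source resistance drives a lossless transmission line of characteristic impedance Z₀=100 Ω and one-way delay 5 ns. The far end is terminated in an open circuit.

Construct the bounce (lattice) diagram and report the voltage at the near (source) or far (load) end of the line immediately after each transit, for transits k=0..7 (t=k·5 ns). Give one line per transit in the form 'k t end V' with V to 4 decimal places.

Γ_L=1.000000, Γ_S=0.500000; launch V₁=10·100/400=2.500000
k=0 src: V=2.5000
k=1 load: inc=2.500000, refl=2.500000·1.000000=2.5000; V=0.000000+2.500000+2.500000=5.0000
k=2 src: inc=2.500000, refl=2.500000·0.500000=1.2500; V=2.500000+2.500000+1.250000=6.2500
k=3 load: inc=1.250000, refl=1.250000·1.000000=1.2500; V=5.000000+1.250000+1.250000=7.5000
k=4 src: inc=1.250000, refl=1.250000·0.500000=0.6250; V=6.250000+1.250000+0.625000=8.1250
k=5 load: inc=0.625000, refl=0.625000·1.000000=0.6250; V=7.500000+0.625000+0.625000=8.7500
k=6 src: inc=0.625000, refl=0.625000·0.500000=0.3125; V=8.125000+0.625000+0.312500=9.0625
k=7 load: inc=0.312500, refl=0.312500·1.000000=0.3125; V=8.750000+0.312500+0.312500=9.3750

0 0 source 2.5000
1 5 load 5.0000
2 10 source 6.2500
3 15 load 7.5000
4 20 source 8.1250
5 25 load 8.7500
6 30 source 9.0625
7 35 load 9.3750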